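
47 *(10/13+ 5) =271.15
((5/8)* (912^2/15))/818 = 17328/409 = 42.37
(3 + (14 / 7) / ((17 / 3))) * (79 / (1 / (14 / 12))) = 10507 / 34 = 309.03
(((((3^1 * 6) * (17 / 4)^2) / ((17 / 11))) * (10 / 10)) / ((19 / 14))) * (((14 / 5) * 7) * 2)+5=577744 / 95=6081.52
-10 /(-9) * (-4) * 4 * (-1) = 160 /9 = 17.78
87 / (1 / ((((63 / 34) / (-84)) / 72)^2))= 29 / 3551232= 0.00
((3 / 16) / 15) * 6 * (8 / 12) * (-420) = -21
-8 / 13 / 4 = -2 / 13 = -0.15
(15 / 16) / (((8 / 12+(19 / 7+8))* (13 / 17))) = 5355 / 49712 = 0.11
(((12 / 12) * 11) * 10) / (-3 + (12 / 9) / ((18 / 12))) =-990 / 19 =-52.11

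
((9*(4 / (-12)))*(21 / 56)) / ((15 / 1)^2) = -0.00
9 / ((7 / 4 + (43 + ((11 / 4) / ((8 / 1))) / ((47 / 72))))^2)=19881 / 4528384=0.00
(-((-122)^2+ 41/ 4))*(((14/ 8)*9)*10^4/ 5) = -469168875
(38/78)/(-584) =-19/22776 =-0.00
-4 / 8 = -1 / 2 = -0.50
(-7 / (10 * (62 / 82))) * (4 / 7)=-82 / 155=-0.53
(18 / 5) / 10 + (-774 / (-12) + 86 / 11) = 39973 / 550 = 72.68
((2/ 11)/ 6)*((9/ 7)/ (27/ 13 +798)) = 13/ 266959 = 0.00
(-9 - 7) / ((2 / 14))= -112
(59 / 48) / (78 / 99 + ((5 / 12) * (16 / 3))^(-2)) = 16225 / 13073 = 1.24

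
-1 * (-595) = 595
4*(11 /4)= 11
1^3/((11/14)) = 14/11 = 1.27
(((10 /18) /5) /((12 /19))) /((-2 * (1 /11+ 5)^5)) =-3059969 /118958063616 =-0.00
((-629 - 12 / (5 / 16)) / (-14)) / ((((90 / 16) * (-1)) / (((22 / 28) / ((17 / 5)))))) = -73414 / 37485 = -1.96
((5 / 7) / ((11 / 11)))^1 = 5 / 7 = 0.71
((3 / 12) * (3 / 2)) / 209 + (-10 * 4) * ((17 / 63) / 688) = -62933 / 4529448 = -0.01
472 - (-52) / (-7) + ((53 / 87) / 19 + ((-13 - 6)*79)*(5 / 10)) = -6616217 / 23142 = -285.90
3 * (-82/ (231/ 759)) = -5658/ 7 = -808.29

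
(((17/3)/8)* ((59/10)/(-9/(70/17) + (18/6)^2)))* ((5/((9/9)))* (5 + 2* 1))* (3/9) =245735/34344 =7.16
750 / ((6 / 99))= 12375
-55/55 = -1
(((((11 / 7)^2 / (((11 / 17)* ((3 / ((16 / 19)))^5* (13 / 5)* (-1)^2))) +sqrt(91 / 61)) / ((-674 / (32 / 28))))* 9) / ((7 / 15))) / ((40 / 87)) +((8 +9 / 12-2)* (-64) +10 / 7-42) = -36925152769844228 / 78136629345957-2349* sqrt(5551) / 2014586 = -472.66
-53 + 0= -53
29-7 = 22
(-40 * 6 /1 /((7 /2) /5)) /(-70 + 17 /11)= 8800 /1757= 5.01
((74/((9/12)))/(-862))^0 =1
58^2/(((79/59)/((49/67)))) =9725324/5293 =1837.39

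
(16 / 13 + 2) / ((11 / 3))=126 / 143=0.88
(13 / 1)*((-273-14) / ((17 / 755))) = -2816905 / 17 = -165700.29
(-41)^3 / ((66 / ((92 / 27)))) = -3170366 / 891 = -3558.21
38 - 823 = -785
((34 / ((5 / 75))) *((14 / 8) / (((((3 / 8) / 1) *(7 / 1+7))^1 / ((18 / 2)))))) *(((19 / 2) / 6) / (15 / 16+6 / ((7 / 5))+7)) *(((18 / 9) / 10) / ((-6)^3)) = -2261 / 12321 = -0.18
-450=-450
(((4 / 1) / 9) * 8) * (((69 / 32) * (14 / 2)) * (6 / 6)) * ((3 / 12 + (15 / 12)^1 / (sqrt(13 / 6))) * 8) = 322 / 3 + 1610 * sqrt(78) / 39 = 471.93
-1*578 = -578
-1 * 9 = -9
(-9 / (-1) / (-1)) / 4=-9 / 4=-2.25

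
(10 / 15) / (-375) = -2 / 1125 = -0.00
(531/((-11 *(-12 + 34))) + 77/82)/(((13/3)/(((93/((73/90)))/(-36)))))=668205/724306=0.92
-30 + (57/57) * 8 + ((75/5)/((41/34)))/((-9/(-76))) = 10214/123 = 83.04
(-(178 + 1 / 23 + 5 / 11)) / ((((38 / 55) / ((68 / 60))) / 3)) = -383860 / 437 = -878.40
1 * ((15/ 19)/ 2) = 15/ 38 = 0.39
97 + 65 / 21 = 2102 / 21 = 100.10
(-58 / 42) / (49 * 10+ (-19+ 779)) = -29 / 26250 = -0.00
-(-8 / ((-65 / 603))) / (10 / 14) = -33768 / 325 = -103.90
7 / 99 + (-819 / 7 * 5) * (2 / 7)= -167.07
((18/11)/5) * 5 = 18/11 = 1.64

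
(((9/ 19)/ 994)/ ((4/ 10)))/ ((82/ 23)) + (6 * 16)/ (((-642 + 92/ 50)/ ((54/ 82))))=-1219671765/ 12392313304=-0.10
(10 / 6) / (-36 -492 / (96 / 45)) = -40 / 6399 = -0.01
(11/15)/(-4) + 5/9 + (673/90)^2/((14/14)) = 56.29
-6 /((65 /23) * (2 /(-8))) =552 /65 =8.49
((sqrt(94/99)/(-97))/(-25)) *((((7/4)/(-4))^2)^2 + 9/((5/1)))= 601829 *sqrt(1034)/26222592000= 0.00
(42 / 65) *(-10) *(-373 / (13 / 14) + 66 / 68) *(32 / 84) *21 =59511984 / 2873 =20714.23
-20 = -20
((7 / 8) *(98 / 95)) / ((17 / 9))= 3087 / 6460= 0.48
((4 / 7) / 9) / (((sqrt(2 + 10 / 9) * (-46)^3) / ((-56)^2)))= -16 * sqrt(7) / 36501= -0.00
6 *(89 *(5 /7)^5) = 1668750 /16807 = 99.29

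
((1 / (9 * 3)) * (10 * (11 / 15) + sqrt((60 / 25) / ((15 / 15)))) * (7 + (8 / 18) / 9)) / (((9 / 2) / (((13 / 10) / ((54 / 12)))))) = 29692 * sqrt(15) / 4428675 + 326612 / 2657205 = 0.15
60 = 60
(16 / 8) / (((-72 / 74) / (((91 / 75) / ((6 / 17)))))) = -57239 / 8100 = -7.07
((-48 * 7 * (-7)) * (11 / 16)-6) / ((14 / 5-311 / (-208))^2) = 193606400 / 2217121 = 87.32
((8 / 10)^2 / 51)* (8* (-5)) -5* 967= -1233053 / 255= -4835.50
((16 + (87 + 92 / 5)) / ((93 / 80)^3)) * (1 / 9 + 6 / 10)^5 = 14.05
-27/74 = -0.36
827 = 827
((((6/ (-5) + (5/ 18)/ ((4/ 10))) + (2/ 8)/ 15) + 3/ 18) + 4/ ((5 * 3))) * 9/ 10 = -1/ 20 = -0.05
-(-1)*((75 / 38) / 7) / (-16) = -75 / 4256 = -0.02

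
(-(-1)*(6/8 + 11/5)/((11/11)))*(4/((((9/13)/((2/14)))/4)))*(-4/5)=-7.79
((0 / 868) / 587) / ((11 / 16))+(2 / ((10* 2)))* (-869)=-869 / 10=-86.90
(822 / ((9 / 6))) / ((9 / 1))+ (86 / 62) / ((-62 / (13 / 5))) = 5261249 / 86490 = 60.83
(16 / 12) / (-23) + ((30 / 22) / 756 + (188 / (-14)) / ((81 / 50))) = -4788629 / 573804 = -8.35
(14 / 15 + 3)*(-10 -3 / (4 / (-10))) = -59 / 6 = -9.83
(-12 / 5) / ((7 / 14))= -24 / 5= -4.80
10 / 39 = 0.26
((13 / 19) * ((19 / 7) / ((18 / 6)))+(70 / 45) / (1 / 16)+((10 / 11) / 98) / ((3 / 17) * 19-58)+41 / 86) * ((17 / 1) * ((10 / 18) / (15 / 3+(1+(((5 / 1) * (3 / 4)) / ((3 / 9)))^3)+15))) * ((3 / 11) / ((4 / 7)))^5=293611480515325 / 69801565837143712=0.00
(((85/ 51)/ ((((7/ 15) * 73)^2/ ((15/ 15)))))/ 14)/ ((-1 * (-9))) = 125/ 10967082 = 0.00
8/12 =2/3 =0.67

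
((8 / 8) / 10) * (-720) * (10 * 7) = -5040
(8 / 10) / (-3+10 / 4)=-8 / 5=-1.60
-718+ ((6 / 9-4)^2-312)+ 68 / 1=-8558 / 9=-950.89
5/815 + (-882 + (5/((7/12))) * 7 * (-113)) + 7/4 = -7660.24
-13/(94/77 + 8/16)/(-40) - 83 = -82.81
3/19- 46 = -871/19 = -45.84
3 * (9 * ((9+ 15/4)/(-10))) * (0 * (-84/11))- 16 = -16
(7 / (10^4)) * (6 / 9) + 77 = 1155007 / 15000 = 77.00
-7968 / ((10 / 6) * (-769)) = 6.22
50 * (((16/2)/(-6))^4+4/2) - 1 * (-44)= 24464/81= 302.02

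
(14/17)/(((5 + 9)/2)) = 2/17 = 0.12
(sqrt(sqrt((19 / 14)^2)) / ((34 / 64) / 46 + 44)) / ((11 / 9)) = 2208*sqrt(266) / 1662815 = 0.02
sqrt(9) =3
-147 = -147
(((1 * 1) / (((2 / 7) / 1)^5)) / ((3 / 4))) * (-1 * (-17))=11904.96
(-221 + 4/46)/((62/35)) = -177835/1426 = -124.71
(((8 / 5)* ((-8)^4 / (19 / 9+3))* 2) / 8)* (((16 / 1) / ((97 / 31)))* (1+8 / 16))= 27426816 / 11155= 2458.70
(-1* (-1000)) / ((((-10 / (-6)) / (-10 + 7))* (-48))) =75 / 2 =37.50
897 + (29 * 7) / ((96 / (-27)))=26877 / 32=839.91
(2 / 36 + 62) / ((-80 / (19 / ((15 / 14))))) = -148561 / 10800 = -13.76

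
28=28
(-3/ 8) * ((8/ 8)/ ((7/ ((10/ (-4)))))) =15/ 112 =0.13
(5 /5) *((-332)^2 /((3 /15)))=551120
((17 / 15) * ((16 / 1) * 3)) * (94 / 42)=12784 / 105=121.75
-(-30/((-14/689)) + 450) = -1926.43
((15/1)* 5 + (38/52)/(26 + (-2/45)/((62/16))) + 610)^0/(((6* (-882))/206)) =-0.04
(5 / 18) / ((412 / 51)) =85 / 2472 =0.03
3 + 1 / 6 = 19 / 6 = 3.17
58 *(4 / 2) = 116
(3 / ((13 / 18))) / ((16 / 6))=81 / 52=1.56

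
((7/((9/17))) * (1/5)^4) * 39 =1547/1875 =0.83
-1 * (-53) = 53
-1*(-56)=56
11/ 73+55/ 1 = 4026/ 73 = 55.15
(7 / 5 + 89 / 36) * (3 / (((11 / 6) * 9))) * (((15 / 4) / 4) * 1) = 697 / 1056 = 0.66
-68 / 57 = -1.19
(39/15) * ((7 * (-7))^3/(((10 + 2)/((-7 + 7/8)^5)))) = 432028097404813/1966080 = 219740853.58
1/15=0.07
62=62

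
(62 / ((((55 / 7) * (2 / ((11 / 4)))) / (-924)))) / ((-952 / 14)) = 50127 / 340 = 147.43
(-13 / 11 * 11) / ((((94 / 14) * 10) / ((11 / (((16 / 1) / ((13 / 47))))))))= -13013 / 353440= -0.04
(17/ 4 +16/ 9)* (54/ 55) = 651/ 110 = 5.92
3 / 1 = 3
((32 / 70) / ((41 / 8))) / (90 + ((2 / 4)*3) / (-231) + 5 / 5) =2816 / 2872665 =0.00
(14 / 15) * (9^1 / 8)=21 / 20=1.05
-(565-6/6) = -564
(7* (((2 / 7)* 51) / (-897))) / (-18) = 17 / 2691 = 0.01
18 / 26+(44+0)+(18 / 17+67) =112.75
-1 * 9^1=-9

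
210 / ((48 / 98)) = 1715 / 4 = 428.75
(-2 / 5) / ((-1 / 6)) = 12 / 5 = 2.40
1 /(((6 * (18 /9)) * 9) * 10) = 1 /1080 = 0.00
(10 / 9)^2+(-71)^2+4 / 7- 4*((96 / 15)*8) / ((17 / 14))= 234909523 / 48195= 4874.15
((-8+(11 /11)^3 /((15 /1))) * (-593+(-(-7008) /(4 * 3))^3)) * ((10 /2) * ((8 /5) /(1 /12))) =-758462630688 /5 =-151692526137.60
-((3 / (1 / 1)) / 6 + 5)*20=-110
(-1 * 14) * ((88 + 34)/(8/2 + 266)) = -854/135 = -6.33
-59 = -59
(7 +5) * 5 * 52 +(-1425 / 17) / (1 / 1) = 3036.18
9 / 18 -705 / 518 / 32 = 7583 / 16576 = 0.46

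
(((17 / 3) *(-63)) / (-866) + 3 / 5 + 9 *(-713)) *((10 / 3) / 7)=-9260409 / 3031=-3055.23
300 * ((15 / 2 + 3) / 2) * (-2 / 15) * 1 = -210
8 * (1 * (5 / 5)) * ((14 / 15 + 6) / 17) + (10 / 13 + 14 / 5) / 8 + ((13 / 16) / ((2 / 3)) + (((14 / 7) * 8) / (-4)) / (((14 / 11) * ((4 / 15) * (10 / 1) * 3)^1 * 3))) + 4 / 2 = 1009391 / 148512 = 6.80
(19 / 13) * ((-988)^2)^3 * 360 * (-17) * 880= -7321263038365577261875200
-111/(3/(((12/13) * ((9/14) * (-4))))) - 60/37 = 290244/3367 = 86.20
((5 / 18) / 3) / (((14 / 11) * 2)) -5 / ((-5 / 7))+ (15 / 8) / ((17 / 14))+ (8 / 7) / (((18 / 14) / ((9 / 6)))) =9.91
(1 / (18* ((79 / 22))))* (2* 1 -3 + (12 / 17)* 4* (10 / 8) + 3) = 1034 / 12087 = 0.09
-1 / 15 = -0.07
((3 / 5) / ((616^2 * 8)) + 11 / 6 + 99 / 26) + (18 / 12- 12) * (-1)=9554702197 / 591951360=16.14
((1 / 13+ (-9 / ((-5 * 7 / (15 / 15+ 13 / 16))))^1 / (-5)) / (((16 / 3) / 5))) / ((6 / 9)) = -5337 / 232960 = -0.02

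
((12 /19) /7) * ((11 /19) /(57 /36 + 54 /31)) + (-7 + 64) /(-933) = -44120737 /972154589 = -0.05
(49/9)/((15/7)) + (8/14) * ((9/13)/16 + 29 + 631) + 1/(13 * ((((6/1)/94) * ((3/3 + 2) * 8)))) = 37322669/98280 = 379.76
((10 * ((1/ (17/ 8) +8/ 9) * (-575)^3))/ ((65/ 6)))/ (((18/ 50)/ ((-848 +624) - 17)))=73306175000000/ 459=159708442265.80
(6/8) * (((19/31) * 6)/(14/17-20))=-0.14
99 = 99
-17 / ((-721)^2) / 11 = -17 / 5718251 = -0.00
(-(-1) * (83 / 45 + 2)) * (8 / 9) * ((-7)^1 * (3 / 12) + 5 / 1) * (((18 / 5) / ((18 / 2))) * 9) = 8996 / 225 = 39.98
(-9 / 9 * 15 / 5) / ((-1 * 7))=3 / 7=0.43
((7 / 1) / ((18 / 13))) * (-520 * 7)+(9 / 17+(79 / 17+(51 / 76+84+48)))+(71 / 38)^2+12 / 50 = -50429506679 / 2761650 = -18260.64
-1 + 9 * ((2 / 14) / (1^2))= 0.29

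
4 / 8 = 1 / 2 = 0.50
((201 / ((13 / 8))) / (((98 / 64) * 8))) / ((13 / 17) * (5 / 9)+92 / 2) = 984096 / 4524611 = 0.22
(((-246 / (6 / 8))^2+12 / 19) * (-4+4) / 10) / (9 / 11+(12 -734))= 0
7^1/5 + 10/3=71/15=4.73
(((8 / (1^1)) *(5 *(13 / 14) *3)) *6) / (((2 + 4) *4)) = 27.86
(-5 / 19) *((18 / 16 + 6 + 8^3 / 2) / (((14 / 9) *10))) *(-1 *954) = 9036765 / 2128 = 4246.60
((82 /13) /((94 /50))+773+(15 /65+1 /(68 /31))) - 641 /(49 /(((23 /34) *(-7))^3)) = 52016984093 /24014744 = 2166.04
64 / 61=1.05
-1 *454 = -454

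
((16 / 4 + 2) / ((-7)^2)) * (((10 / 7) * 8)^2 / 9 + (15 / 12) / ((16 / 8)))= 53405 / 28812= 1.85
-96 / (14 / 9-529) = 864 / 4747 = 0.18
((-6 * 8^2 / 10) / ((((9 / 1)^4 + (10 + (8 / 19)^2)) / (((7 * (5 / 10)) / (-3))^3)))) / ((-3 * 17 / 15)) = -141512 / 51849405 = -0.00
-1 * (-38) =38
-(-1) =1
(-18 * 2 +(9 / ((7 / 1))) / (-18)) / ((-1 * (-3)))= -505 / 42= -12.02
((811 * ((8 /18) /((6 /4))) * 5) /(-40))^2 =657721 /729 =902.22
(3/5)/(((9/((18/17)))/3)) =18/85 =0.21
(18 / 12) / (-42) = -1 / 28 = -0.04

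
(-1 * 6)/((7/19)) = -114/7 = -16.29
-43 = -43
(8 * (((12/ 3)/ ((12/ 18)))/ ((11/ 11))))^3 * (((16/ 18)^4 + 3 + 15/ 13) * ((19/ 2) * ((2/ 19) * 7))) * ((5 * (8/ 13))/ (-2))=-233700884480/ 41067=-5690722.10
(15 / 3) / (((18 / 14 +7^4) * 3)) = 35 / 50448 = 0.00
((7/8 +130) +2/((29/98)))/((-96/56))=-223517/2784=-80.29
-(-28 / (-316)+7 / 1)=-560 / 79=-7.09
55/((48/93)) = 1705/16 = 106.56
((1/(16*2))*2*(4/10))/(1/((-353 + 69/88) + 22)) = -29059/3520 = -8.26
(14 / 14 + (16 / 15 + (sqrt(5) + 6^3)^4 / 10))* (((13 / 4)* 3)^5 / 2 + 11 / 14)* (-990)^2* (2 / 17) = 38993033277974368395* sqrt(5) / 1904 + 67416063709367209807575 / 60928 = 1152281020995896768.56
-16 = -16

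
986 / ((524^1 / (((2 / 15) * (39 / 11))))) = 6409 / 7205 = 0.89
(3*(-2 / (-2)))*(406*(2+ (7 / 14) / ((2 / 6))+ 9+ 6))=22533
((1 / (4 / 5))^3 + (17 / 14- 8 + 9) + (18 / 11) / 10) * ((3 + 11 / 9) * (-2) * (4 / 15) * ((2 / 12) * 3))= -2027623 / 415800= -4.88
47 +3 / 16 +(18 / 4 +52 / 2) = 1243 / 16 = 77.69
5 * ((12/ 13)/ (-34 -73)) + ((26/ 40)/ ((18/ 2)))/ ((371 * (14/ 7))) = -7995517/ 185781960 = -0.04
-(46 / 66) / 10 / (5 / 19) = -437 / 1650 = -0.26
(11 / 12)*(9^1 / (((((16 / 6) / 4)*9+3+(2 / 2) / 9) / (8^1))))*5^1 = 1485 / 41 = 36.22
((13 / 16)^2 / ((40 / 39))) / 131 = 6591 / 1341440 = 0.00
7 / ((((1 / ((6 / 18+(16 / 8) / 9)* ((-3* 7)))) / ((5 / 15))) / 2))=-490 / 9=-54.44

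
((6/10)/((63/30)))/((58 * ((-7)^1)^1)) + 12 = 12.00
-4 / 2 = -2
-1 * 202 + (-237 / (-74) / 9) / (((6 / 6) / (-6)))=-7553 / 37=-204.14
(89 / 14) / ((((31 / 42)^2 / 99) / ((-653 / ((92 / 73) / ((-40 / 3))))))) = 7981036.73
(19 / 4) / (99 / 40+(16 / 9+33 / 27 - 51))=-190 / 1821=-0.10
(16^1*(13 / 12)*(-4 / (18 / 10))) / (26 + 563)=-1040 / 15903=-0.07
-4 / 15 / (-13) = 4 / 195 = 0.02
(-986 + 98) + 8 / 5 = -4432 / 5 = -886.40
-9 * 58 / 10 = -52.20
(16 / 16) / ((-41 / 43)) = -43 / 41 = -1.05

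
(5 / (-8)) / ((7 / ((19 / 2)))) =-95 / 112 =-0.85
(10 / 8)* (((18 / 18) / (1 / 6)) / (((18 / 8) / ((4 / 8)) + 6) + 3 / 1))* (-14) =-70 / 9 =-7.78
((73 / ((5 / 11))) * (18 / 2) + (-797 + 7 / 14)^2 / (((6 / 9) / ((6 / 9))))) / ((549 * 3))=386.07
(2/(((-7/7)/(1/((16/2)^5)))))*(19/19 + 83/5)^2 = -121/6400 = -0.02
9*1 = 9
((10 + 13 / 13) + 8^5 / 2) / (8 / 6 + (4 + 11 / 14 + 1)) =688590 / 299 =2302.98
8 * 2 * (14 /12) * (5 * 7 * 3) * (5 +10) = 29400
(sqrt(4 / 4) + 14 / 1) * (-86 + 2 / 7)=-9000 / 7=-1285.71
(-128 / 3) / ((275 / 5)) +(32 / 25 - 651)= -536659 / 825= -650.50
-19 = -19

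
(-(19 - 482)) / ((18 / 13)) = 6019 / 18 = 334.39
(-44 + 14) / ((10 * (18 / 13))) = -13 / 6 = -2.17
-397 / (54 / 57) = -7543 / 18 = -419.06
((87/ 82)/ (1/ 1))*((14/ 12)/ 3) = 0.41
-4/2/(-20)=1/10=0.10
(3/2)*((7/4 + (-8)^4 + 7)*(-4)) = -49257/2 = -24628.50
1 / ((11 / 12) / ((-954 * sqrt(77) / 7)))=-11448 * sqrt(77) / 77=-1304.62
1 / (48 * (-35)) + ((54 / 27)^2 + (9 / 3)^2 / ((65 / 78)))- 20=-8737 / 1680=-5.20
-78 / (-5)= 15.60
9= 9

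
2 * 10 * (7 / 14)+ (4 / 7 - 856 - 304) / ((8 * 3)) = -1609 / 42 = -38.31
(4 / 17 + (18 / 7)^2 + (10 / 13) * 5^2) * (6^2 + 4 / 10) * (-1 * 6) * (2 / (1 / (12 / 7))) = -19527.44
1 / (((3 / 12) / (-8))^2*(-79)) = -1024 / 79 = -12.96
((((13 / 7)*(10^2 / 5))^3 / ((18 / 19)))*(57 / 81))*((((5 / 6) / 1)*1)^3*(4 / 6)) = 99139625000 / 6751269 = 14684.59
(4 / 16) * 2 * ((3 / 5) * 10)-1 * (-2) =5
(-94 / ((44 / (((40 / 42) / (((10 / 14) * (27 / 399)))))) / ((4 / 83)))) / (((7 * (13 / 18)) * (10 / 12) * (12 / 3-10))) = 14288 / 178035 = 0.08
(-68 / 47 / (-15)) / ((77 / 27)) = 612 / 18095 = 0.03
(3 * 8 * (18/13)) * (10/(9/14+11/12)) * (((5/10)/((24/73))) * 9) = 4966920/1703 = 2916.57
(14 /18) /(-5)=-7 /45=-0.16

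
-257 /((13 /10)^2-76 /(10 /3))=25700 /2111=12.17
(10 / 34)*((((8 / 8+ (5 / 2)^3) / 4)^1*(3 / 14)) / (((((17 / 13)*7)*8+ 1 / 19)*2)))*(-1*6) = -211185 / 19693888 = -0.01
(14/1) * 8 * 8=896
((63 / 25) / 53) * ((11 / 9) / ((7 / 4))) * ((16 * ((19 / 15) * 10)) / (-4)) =-1.68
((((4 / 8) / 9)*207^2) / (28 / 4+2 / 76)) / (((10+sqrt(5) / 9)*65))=0.51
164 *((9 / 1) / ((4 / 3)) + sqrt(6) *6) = 3517.30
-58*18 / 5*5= -1044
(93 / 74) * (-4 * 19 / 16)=-5.97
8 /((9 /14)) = 112 /9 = 12.44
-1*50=-50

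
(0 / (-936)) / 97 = 0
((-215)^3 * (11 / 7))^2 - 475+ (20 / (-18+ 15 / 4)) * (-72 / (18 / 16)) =681225639826314830 / 2793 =243904632948913.29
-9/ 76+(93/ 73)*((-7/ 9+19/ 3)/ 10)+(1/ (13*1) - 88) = -18896575/ 216372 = -87.33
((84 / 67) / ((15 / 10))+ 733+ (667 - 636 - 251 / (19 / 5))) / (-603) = -98839 / 85291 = -1.16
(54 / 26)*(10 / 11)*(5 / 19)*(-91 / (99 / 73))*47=-3602550 / 2299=-1567.01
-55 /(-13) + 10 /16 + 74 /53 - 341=-1845131 /5512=-334.75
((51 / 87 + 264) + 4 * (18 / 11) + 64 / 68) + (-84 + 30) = 1182609 / 5423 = 218.07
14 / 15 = 0.93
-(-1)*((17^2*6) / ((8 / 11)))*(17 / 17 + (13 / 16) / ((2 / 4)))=200277 / 32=6258.66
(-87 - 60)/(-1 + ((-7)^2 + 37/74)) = -294/97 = -3.03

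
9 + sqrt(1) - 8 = 2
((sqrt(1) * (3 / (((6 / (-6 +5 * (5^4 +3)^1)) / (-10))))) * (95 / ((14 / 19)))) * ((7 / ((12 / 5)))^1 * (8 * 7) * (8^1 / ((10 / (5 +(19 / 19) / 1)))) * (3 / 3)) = -1583923600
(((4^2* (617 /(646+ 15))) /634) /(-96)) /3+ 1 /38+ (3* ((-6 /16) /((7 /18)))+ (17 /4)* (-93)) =-399415739795 /1003263156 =-398.12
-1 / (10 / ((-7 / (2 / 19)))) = 133 / 20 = 6.65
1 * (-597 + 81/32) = -19023/32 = -594.47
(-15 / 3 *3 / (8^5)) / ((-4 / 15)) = 225 / 131072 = 0.00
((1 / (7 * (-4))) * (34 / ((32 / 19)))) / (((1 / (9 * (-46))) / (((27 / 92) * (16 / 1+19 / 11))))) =15305355 / 9856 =1552.90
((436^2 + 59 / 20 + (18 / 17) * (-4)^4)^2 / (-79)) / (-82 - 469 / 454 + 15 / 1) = 951000513296821643 / 141036219400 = 6742952.39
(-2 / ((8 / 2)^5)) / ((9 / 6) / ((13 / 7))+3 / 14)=-91 / 47616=-0.00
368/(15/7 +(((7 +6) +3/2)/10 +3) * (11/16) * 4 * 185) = 41216/253801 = 0.16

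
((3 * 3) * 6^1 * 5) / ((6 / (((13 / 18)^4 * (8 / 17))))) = 142805 / 24786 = 5.76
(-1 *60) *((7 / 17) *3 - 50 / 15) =2140 / 17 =125.88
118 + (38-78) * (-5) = 318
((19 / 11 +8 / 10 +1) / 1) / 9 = 194 / 495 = 0.39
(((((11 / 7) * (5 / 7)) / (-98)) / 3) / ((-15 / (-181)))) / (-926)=1991 / 40019868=0.00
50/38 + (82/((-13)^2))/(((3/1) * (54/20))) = 357805/260091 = 1.38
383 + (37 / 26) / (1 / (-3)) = 9847 / 26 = 378.73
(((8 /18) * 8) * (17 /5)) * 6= 1088 /15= 72.53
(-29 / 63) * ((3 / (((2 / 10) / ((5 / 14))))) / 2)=-725 / 588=-1.23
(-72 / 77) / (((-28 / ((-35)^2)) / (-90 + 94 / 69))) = -83400 / 23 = -3626.09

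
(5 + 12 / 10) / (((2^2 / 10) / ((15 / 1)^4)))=1569375 / 2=784687.50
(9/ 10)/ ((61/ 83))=747/ 610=1.22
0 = 0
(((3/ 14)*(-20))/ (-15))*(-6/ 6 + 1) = 0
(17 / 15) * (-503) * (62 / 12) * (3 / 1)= -265081 / 30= -8836.03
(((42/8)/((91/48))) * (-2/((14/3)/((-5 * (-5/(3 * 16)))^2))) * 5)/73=-9375/425152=-0.02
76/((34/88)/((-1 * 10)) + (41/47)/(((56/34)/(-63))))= -1571680/690829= -2.28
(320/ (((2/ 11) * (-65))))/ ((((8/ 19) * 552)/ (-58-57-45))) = 16720/ 897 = 18.64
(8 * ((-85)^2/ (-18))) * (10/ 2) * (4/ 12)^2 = -144500/ 81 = -1783.95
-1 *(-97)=97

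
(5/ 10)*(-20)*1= -10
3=3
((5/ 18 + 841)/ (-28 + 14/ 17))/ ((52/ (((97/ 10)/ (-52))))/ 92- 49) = 574328561/ 965312964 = 0.59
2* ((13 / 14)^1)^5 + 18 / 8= 976345 / 268912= 3.63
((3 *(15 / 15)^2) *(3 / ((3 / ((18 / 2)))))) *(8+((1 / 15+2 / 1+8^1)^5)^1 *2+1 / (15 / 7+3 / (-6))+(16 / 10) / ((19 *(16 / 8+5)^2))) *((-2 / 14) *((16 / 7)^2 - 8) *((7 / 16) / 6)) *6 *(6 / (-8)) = -14288915406160823 / 19673193750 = -726313.97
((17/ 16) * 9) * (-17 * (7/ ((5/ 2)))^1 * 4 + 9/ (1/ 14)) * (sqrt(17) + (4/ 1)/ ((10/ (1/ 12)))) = -24633 * sqrt(17)/ 40-8211/ 400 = -2559.64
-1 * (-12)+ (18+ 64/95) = 2914/95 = 30.67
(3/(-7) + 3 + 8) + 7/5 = 11.97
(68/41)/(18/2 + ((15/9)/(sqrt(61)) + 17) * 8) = 1082628/94637225 -1632 * sqrt(61)/94637225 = 0.01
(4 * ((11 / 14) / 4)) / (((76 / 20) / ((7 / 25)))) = 11 / 190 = 0.06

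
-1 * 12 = -12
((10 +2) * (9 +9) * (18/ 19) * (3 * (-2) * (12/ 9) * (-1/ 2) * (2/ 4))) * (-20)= -155520/ 19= -8185.26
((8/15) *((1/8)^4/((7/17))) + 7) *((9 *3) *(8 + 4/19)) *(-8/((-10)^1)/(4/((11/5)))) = 682.82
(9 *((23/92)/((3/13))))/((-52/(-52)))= 39/4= 9.75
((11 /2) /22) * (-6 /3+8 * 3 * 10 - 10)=57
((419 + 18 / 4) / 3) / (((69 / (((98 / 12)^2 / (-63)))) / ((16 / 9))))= -581042 / 150903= -3.85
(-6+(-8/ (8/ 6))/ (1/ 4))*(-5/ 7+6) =-1110/ 7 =-158.57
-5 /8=-0.62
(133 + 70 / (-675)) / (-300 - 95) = -17941 / 53325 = -0.34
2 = 2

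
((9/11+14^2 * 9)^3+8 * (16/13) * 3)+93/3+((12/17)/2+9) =1616851905595963/294151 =5496673156.29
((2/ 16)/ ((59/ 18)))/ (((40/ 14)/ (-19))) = -1197/ 4720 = -0.25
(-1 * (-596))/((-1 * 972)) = -149/243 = -0.61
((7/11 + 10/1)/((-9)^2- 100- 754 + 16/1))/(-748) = 117/6228596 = 0.00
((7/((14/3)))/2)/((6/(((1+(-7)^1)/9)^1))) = -1/12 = -0.08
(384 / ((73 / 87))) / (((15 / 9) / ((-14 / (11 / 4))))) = -5612544 / 4015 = -1397.89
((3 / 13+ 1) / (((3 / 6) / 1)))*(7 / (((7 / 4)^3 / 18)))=36864 / 637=57.87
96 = 96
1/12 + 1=13/12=1.08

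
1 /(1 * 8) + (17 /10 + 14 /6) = 499 /120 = 4.16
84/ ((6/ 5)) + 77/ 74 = 5257/ 74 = 71.04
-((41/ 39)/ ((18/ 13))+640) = -34601/ 54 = -640.76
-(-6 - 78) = 84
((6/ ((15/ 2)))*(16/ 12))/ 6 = 8/ 45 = 0.18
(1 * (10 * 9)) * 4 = 360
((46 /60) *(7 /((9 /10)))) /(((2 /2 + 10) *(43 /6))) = 322 /4257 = 0.08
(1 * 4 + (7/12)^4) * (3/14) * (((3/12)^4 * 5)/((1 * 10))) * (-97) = -8278465/49545216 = -0.17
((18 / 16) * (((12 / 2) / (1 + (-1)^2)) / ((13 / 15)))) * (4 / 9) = 45 / 26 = 1.73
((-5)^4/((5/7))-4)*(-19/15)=-16549/15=-1103.27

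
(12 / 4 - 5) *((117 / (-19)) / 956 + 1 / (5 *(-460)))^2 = -644692232 / 6817712655625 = -0.00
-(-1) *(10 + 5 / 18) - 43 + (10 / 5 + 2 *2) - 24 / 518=-124795 / 4662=-26.77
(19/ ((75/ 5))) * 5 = 19/ 3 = 6.33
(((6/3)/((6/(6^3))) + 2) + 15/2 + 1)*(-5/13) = -825/26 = -31.73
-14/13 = -1.08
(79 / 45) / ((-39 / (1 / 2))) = -79 / 3510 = -0.02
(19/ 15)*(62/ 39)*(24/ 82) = 4712/ 7995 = 0.59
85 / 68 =5 / 4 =1.25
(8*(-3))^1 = -24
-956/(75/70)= -13384/15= -892.27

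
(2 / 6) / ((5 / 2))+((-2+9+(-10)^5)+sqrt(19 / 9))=-99991.41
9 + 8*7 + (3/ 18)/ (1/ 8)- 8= 175/ 3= 58.33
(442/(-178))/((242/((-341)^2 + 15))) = -1193.31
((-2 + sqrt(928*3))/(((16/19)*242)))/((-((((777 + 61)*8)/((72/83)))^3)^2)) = 10097379/219198722640574101899402563757056 - 10097379*sqrt(174)/109599361320287050949701281878528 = -0.00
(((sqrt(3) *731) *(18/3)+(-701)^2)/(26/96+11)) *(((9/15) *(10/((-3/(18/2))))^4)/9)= 11368512000 *sqrt(3)/541+1273711392000/541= 2390761982.24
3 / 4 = 0.75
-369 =-369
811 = 811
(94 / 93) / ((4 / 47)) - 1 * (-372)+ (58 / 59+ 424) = 8876423 / 10974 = 808.86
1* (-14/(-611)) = 14/611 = 0.02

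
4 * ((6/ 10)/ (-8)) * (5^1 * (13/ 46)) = -39/ 92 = -0.42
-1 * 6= -6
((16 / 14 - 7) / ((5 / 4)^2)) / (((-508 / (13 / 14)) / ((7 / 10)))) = 533 / 111125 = 0.00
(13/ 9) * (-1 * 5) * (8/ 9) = -520/ 81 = -6.42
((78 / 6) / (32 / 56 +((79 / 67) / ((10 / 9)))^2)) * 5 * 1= 204249500 / 5334247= 38.29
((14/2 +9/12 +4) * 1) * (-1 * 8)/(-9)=94/9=10.44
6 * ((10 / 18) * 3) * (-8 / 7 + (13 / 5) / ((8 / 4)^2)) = -69 / 14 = -4.93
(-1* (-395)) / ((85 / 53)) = 246.29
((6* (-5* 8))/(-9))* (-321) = -8560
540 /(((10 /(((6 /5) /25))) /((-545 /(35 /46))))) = -1624536 /875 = -1856.61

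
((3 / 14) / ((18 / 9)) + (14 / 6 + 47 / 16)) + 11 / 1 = 5503 / 336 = 16.38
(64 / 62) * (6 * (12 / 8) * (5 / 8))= 180 / 31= 5.81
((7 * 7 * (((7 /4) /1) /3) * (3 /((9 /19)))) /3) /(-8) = -7.54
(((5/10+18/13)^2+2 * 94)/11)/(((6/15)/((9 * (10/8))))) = 29135025/59488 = 489.76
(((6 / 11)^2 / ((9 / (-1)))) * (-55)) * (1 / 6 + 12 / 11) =830 / 363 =2.29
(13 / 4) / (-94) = -13 / 376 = -0.03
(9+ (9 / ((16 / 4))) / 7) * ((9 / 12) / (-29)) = -27 / 112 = -0.24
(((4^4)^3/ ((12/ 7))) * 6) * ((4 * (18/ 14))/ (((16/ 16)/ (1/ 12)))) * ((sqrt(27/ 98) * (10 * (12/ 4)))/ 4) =283115520 * sqrt(6)/ 7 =99069794.61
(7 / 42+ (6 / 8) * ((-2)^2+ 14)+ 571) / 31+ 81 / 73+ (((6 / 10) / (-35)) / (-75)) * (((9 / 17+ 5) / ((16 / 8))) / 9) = 30250278236 / 1514795625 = 19.97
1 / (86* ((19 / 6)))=3 / 817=0.00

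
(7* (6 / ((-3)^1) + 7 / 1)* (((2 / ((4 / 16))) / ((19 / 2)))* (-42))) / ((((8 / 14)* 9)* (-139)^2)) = -13720 / 1101297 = -0.01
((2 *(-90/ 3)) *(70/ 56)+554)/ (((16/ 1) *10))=479/ 160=2.99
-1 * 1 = -1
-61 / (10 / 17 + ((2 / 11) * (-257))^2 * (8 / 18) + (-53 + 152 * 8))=-1129293 / 39506837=-0.03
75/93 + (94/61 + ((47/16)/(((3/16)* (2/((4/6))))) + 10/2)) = 12.57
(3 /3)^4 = 1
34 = 34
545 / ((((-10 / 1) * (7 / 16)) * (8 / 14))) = -218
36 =36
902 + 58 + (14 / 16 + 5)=7727 / 8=965.88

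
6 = 6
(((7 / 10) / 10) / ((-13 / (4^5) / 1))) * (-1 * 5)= 1792 / 65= 27.57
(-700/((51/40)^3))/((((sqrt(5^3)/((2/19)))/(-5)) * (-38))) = -8960000 * sqrt(5)/47887011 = -0.42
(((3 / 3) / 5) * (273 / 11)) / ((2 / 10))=273 / 11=24.82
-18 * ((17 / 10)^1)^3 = -44217 / 500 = -88.43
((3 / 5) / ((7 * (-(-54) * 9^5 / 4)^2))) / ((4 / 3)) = 1 / 9885033776835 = 0.00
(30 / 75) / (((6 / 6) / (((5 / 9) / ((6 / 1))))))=1 / 27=0.04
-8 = -8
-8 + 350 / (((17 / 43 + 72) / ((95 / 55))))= 12006 / 34243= 0.35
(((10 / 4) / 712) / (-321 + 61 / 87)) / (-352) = 435 / 13967776768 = 0.00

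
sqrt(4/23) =2 * sqrt(23)/23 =0.42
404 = 404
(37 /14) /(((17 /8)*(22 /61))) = 4514 /1309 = 3.45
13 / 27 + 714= 19291 / 27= 714.48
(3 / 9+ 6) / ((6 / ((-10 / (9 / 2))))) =-190 / 81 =-2.35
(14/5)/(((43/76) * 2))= 532/215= 2.47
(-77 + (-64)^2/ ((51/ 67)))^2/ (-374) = -75220.92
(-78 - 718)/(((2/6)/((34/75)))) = -27064/25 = -1082.56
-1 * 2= -2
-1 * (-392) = 392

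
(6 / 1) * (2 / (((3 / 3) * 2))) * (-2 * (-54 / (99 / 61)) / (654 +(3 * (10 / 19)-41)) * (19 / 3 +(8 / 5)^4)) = 672118008 / 80279375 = 8.37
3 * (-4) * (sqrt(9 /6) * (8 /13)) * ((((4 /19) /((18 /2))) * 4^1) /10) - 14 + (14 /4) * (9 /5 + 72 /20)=4.82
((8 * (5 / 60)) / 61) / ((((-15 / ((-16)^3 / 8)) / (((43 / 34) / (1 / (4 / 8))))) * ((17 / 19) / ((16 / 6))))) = 1673216 / 2379915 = 0.70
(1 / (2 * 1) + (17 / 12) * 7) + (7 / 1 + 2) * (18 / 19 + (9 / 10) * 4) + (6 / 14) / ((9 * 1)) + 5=149999 / 2660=56.39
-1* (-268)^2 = -71824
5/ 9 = 0.56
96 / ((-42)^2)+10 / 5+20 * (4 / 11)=15082 / 1617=9.33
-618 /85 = -7.27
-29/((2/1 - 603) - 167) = 29/768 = 0.04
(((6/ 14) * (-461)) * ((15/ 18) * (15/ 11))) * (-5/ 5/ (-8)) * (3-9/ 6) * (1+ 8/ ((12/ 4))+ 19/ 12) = -311175/ 1408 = -221.00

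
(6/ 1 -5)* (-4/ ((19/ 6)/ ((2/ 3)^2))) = -32/ 57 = -0.56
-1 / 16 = -0.06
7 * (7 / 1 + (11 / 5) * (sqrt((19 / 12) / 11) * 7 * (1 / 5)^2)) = 49 * sqrt(627) / 750 + 49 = 50.64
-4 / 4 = -1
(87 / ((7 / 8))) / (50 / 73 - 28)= -25404 / 6979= -3.64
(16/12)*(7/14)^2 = 1/3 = 0.33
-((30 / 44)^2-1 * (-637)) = -308533 / 484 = -637.46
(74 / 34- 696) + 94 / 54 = -692.08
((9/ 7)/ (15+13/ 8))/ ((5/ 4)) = 288/ 4655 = 0.06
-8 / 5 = -1.60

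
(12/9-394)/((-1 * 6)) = 589/9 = 65.44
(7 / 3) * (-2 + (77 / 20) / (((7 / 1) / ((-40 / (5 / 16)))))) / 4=-1267 / 30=-42.23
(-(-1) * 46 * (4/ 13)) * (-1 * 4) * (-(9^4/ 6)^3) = 962352494676/ 13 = 74027114975.08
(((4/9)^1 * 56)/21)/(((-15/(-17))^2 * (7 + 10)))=544/6075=0.09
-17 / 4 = -4.25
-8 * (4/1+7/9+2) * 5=-2440/9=-271.11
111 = 111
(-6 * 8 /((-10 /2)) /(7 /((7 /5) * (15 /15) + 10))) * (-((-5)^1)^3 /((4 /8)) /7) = 27360 /49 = 558.37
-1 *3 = -3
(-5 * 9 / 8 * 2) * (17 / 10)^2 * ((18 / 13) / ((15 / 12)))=-23409 / 650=-36.01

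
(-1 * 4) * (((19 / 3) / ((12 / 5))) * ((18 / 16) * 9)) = -855 / 8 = -106.88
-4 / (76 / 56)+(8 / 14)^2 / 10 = -13568 / 4655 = -2.91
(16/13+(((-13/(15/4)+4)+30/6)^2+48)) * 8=1868456/2925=638.79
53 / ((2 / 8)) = 212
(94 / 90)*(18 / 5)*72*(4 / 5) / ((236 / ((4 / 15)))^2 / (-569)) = -1711552 / 10878125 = -0.16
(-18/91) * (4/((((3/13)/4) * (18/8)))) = -128/21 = -6.10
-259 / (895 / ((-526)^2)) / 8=-17914771 / 1790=-10008.25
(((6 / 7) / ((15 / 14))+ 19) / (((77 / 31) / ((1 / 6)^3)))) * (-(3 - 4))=31 / 840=0.04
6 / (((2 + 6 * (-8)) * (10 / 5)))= -0.07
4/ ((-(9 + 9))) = -2/ 9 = -0.22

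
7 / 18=0.39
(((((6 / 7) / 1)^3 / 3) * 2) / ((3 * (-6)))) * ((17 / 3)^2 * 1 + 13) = -464 / 441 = -1.05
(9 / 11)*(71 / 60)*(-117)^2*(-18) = -26241813 / 110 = -238561.94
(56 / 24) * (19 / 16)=2.77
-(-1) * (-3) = -3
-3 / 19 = -0.16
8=8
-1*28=-28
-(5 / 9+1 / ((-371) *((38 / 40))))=-35065 / 63441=-0.55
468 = 468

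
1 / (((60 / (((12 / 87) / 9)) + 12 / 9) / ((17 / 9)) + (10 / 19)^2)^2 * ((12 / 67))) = 2523405523 / 1943372290820268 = 0.00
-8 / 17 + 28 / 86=-106 / 731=-0.15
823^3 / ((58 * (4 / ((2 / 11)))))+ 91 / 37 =20625461495 / 47212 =436869.05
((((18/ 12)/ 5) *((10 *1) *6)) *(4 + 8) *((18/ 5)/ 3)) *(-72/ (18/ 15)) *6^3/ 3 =-1119744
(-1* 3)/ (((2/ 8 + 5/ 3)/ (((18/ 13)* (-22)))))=14256/ 299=47.68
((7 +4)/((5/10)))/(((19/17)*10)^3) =54043/3429500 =0.02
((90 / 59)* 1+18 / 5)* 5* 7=10584 / 59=179.39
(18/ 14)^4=6561/ 2401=2.73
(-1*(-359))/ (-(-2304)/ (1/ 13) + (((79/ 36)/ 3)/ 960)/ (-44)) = 1637729280/ 136638627761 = 0.01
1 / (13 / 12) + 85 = 1117 / 13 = 85.92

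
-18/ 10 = -9/ 5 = -1.80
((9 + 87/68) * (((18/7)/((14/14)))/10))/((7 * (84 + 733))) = 6291/13611220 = 0.00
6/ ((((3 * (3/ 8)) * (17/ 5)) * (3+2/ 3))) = 80/ 187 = 0.43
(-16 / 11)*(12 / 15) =-64 / 55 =-1.16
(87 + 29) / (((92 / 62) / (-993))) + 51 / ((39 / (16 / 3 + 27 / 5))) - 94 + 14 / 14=-348509884 / 4485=-77705.66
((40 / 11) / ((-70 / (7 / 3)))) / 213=-4 / 7029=-0.00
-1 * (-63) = 63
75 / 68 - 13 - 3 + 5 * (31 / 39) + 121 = 291925 / 2652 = 110.08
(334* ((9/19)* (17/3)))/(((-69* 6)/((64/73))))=-1.90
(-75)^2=5625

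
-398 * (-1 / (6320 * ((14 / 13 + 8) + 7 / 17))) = 43979 / 6626520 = 0.01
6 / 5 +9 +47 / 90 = 193 / 18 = 10.72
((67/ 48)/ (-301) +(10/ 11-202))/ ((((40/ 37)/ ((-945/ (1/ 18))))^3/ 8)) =379403811035290770309/ 60544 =6266579859858793.11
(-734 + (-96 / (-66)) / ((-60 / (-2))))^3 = -1776044923713208 / 4492125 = -395368544.67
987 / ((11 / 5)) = 448.64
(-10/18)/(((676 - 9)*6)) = -5/36018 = -0.00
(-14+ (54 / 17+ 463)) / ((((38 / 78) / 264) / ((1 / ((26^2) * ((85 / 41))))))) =62403066 / 356915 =174.84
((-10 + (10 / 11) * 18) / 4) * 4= 70 / 11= 6.36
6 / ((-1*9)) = -2 / 3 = -0.67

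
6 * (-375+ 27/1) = -2088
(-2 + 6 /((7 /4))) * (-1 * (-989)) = 9890 /7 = 1412.86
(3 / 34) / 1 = 3 / 34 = 0.09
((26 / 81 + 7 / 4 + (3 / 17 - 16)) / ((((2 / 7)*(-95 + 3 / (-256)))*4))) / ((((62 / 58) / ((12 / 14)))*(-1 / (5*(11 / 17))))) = -0.33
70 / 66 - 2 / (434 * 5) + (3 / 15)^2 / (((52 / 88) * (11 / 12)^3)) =29378386 / 25600575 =1.15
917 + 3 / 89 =81616 / 89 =917.03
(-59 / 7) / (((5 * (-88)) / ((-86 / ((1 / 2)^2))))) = -6.59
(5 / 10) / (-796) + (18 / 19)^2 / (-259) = -609307 / 148850408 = -0.00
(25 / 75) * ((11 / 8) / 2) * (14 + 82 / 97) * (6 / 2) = 990 / 97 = 10.21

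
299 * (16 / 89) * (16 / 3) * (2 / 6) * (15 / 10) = 38272 / 267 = 143.34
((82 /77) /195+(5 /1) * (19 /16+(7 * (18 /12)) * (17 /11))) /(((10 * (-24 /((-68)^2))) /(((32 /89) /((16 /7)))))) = -6045861793 /22908600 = -263.91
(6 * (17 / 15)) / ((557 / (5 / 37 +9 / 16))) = 7021 / 824360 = 0.01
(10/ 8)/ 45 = 1/ 36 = 0.03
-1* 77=-77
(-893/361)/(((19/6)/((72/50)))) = -10152/9025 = -1.12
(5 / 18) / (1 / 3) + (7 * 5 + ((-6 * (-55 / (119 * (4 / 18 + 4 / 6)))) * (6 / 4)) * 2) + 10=78815 / 1428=55.19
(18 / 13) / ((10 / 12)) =108 / 65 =1.66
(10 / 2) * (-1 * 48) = -240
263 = 263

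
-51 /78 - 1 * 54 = -1421 /26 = -54.65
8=8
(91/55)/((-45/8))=-728/2475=-0.29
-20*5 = -100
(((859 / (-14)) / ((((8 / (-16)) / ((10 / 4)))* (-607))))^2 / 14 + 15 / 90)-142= -430135394753 / 3033072168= -141.82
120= 120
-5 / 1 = -5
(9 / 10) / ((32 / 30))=27 / 32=0.84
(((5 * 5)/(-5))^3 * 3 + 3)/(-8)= 93/2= 46.50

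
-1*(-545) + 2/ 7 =545.29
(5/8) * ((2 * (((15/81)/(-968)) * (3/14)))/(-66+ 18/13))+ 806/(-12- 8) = -16515442619/409812480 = -40.30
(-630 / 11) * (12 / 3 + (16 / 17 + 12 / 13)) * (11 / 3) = -272160 / 221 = -1231.49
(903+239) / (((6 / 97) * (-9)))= -55387 / 27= -2051.37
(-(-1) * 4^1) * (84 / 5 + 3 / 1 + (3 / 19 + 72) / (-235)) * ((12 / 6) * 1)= 696288 / 4465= 155.94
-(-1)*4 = 4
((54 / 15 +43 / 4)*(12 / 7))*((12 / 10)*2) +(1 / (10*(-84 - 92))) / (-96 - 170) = 59.04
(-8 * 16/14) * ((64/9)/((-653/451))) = 44.90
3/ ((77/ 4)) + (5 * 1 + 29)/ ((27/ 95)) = 249034/ 2079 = 119.79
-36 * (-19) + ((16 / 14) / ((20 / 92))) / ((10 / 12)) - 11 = 118879 / 175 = 679.31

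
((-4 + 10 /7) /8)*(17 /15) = -51 /140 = -0.36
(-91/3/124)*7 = -637/372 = -1.71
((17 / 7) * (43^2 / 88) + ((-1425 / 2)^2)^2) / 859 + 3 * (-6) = 317504698591807 / 1058288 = 300017290.75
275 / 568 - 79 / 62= -13911 / 17608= -0.79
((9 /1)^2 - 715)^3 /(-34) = 127420052 /17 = 7495297.18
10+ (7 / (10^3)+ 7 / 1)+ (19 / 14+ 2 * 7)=32.36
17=17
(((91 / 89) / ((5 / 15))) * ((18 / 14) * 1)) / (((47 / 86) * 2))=15093 / 4183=3.61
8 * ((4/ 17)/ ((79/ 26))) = 832/ 1343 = 0.62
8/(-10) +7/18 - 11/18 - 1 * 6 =-316/45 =-7.02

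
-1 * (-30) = 30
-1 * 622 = -622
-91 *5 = -455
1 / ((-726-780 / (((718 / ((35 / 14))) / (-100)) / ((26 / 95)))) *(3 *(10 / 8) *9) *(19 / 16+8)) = -218272 / 44105968935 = -0.00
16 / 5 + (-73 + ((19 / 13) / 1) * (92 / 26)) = -64.63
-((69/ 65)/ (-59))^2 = -4761/ 14707225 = -0.00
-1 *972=-972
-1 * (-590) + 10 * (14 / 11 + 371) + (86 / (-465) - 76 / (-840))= 20588509 / 4774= 4312.63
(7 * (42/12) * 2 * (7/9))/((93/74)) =30.32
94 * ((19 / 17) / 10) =893 / 85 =10.51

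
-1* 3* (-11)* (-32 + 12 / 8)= -2013 / 2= -1006.50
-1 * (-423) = 423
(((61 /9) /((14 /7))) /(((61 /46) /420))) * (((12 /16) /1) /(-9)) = -805 /9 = -89.44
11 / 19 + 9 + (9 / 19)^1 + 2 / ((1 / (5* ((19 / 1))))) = 200.05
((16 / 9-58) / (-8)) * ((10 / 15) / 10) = 253 / 540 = 0.47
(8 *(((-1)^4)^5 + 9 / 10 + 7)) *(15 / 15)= 356 / 5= 71.20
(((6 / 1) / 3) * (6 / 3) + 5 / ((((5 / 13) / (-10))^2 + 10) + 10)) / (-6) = -0.71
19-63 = -44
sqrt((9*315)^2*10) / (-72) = -315*sqrt(10) / 8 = -124.51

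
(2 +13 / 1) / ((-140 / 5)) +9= 237 / 28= 8.46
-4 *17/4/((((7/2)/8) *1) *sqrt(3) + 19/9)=-744192/80509 + 154224 *sqrt(3)/80509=-5.93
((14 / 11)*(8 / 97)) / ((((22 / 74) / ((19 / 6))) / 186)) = 2440816 / 11737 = 207.96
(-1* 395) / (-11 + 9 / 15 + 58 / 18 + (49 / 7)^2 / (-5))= 17775 / 764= 23.27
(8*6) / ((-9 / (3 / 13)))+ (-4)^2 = 192 / 13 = 14.77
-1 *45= -45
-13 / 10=-1.30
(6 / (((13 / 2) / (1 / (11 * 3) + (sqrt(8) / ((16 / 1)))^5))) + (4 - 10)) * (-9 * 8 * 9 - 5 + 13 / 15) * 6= 16707656 / 715 - 14673 * sqrt(2) / 33280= 23366.73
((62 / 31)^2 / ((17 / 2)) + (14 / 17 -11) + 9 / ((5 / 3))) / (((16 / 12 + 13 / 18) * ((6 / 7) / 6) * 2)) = -23058 / 3145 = -7.33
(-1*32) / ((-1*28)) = 1.14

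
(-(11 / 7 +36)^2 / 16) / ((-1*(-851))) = -69169 / 667184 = -0.10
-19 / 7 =-2.71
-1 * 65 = -65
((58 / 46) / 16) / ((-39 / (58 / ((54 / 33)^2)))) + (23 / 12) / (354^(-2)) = 240188.96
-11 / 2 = -5.50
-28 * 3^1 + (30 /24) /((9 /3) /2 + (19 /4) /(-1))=-1097 /13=-84.38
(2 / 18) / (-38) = -1 / 342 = -0.00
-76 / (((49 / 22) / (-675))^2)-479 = -16760860079 / 2401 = -6980783.04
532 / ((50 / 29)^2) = 111853 / 625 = 178.96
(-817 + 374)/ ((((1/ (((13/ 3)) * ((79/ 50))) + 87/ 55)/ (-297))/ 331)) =25204375.11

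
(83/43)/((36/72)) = 166/43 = 3.86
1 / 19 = 0.05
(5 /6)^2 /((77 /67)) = 1675 /2772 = 0.60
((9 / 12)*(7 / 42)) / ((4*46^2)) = 1 / 67712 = 0.00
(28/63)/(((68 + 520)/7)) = 1/189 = 0.01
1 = 1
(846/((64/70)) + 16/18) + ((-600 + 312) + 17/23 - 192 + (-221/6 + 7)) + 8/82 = 56653067/135792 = 417.20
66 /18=11 /3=3.67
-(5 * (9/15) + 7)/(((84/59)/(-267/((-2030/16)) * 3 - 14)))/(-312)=-230159/1330056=-0.17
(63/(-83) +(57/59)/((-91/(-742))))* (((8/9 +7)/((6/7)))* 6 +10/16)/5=121478431/1527864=79.51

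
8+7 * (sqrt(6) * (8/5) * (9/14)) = 8+36 * sqrt(6)/5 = 25.64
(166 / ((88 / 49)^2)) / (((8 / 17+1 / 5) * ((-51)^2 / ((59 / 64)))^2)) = 3468520615 / 359750938263552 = 0.00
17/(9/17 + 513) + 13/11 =116669/96030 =1.21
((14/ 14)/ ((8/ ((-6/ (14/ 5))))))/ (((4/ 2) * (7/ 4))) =-15/ 196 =-0.08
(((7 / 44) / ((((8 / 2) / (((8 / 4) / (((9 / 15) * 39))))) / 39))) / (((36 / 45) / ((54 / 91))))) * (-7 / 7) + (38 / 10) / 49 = -11653 / 560560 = -0.02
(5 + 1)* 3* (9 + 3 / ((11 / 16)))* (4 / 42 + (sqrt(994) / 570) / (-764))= 252 / 11 - 441* sqrt(994) / 798380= 22.89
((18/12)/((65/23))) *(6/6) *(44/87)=506/1885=0.27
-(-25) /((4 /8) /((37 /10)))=185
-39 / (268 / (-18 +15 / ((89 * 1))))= 61893 / 23852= 2.59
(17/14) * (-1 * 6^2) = -306/7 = -43.71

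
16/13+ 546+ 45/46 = 327829/598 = 548.21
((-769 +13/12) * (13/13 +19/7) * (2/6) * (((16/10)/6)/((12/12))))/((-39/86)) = 316996/567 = 559.08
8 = 8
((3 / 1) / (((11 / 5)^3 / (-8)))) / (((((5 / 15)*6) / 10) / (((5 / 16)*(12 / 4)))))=-28125 / 2662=-10.57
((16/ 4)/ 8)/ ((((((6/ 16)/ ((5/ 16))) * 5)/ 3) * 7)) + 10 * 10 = 2801/ 28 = 100.04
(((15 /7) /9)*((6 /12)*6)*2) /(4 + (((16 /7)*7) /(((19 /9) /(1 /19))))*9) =361 /1918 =0.19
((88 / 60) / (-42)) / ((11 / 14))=-0.04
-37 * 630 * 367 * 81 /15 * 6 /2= -138587274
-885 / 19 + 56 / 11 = -8671 / 209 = -41.49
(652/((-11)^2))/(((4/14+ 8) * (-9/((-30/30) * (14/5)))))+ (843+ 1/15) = 26631278/31581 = 843.27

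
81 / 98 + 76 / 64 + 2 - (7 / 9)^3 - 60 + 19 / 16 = -15794105 / 285768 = -55.27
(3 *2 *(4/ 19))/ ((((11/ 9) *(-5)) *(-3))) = 72/ 1045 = 0.07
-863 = -863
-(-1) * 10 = 10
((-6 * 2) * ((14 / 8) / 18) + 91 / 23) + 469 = 65107 / 138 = 471.79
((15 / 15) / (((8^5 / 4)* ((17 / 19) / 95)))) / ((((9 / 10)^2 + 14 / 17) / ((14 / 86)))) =315875 / 244553728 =0.00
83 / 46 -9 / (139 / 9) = 7811 / 6394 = 1.22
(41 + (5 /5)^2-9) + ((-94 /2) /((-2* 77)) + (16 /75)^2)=28890049 /866250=33.35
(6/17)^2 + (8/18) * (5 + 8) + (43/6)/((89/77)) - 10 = 973513/462978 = 2.10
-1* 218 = -218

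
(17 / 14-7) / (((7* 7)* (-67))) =81 / 45962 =0.00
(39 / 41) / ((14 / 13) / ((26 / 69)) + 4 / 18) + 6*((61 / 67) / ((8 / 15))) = 543170817 / 51478780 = 10.55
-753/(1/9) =-6777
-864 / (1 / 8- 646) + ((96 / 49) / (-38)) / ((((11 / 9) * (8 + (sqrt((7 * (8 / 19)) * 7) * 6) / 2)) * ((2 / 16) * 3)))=1082641536 / 804868757- 864 * sqrt(38) / 422807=1.33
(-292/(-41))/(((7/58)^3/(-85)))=-4842679840/14063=-344356.10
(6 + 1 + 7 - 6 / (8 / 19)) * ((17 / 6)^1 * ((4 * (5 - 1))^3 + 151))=-72199 / 24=-3008.29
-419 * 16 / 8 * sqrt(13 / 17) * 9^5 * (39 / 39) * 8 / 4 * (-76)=7521425424 * sqrt(221) / 17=6577295731.24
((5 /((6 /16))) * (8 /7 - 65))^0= 1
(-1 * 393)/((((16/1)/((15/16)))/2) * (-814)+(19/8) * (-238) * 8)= 0.03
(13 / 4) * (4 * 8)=104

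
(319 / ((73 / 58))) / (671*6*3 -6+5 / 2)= 0.02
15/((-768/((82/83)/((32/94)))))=-9635/169984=-0.06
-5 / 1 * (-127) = 635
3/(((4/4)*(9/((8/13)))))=8/39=0.21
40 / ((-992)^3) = -5 / 122023936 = -0.00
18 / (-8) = -9 / 4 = -2.25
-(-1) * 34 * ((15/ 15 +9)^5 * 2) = 6800000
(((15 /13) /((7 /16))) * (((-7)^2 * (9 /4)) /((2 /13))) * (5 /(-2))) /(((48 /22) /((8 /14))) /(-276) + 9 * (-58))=2390850 /264139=9.05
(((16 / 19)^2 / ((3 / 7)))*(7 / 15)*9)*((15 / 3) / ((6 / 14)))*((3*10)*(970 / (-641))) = -851737600 / 231401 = -3680.79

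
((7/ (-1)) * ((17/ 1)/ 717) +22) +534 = 398533/ 717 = 555.83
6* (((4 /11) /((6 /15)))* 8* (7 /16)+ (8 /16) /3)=20.09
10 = 10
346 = 346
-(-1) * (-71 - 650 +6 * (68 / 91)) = -65203 / 91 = -716.52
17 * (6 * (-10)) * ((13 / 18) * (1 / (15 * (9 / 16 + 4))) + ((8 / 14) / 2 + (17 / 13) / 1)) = -97813852 / 59787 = -1636.04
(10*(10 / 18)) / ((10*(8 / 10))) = 25 / 36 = 0.69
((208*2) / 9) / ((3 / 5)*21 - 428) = -2080 / 18693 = -0.11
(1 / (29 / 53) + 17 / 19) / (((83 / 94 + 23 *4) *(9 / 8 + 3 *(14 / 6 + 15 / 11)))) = 496320 / 206863583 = 0.00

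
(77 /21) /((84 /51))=187 /84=2.23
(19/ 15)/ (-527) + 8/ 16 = 7867/ 15810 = 0.50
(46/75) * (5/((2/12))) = 92/5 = 18.40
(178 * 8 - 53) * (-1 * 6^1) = -8226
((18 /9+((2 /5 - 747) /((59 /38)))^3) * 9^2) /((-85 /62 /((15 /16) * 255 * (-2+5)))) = 96762088384202725929 /20537900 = 4711391543643.84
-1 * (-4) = 4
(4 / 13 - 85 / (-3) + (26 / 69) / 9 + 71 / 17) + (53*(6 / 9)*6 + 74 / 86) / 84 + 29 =10640250055 / 165238164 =64.39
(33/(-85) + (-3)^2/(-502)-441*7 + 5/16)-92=-1085215413/341360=-3179.09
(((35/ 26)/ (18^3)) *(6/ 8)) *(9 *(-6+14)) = 35/ 2808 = 0.01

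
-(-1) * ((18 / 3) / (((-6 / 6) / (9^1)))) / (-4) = 27 / 2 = 13.50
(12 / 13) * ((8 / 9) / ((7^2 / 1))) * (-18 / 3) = -64 / 637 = -0.10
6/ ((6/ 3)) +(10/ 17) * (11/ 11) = 61/ 17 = 3.59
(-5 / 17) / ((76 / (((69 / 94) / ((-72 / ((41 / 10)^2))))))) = 0.00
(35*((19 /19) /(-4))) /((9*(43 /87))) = -1015 /516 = -1.97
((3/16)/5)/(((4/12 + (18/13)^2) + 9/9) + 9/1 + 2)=1521/578000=0.00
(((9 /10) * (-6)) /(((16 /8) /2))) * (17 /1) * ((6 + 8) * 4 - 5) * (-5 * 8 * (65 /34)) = 358020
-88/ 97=-0.91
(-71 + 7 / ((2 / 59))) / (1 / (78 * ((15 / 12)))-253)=-52845 / 98666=-0.54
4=4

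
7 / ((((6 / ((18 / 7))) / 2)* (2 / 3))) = 9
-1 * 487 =-487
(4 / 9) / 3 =4 / 27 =0.15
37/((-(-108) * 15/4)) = 37/405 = 0.09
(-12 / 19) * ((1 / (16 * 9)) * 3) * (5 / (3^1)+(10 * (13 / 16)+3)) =-307 / 1824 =-0.17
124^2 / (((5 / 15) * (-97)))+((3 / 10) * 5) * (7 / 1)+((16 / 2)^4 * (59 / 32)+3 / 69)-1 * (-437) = 33572075 / 4462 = 7524.00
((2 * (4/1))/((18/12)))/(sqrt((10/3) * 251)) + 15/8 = 8 * sqrt(7530)/3765 + 15/8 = 2.06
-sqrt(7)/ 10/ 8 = -sqrt(7)/ 80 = -0.03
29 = 29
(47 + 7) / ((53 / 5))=270 / 53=5.09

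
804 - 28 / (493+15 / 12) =803.94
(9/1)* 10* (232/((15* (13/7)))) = 9744/13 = 749.54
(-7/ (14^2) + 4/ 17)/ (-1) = -95/ 476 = -0.20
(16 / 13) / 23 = 16 / 299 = 0.05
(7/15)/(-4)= -7/60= -0.12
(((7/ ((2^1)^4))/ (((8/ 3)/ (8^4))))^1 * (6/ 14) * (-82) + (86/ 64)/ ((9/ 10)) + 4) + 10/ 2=-3399193/ 144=-23605.51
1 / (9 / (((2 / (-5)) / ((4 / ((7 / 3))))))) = -7 / 270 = -0.03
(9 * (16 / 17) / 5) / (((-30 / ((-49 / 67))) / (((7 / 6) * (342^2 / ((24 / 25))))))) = 6686442 / 1139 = 5870.45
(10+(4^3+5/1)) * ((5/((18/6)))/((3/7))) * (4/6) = 5530/27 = 204.81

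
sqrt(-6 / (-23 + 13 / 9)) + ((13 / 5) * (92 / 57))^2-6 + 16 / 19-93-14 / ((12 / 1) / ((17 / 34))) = -80.60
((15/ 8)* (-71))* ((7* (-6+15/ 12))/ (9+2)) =141645/ 352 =402.40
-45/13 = -3.46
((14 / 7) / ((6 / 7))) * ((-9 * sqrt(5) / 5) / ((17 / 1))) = -21 * sqrt(5) / 85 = -0.55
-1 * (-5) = 5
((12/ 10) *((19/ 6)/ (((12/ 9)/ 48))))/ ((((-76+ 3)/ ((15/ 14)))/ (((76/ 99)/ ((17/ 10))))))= -0.91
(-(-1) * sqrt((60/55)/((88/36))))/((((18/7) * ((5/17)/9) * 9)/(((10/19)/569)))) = 119 * sqrt(6)/356763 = 0.00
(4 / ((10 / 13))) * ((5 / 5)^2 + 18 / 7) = 130 / 7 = 18.57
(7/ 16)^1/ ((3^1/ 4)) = 7/ 12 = 0.58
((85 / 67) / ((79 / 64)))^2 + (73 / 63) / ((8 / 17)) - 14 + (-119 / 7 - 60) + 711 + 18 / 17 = 149923440537121 / 240039794232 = 624.58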